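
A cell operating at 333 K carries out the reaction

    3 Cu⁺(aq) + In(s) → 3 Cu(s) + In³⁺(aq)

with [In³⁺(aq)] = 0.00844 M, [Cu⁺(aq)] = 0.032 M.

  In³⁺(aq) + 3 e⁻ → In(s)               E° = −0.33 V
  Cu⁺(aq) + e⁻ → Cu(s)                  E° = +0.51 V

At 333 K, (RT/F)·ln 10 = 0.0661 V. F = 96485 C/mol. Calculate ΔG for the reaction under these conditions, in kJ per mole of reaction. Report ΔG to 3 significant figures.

With Cu⁺/Cu reduced at the cathode, E°cell = +0.51 − (−0.33) = +0.84 V and n = 3.
Here Q = [In³⁺(aq)] / [Cu⁺(aq)]^3 = 258 (log Q = 2.411), giving E = +0.84 − (0.0661/3)·(2.411) = +0.7869 V.
Finally ΔG = −nFE = −(3)(96485 C/mol)(+0.7869 V) = −228 kJ/mol.

−228 kJ/mol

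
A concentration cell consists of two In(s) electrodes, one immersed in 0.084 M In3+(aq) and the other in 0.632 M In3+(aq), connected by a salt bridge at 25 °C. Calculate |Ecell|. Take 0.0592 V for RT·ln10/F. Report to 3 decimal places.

0.017 V

For a concentration cell E°cell = 0, since both electrodes use the same couple.
The compartment with the higher In3+(aq) concentration (0.632 M) acts as the cathode; ions are reduced there and produced at the dilute (0.084 M) anode.
With n = 3, Ecell = −(0.0592/3)·log([dilute]/[conc]) = −(0.0592/3)·log(0.084/0.632) = +0.017 V.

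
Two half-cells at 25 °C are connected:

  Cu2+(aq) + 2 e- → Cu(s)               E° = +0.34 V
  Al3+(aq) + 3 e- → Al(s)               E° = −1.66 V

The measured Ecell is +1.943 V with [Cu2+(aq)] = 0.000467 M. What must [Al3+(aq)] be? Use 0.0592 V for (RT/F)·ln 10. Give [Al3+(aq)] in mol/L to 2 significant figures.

The Cu²⁺/Cu couple has the larger reduction potential, so it is the cathode: E°cell = +0.34 − (−1.66) = +2.00 V and n = 6.
Since E = E° − (0.0592/n)·log Q, log Q = n(E° − E)/0.0592 = 5.777.
The balanced reaction is 3 Cu2+(aq) + 2 Al(s) → 3 Cu(s) + 2 Al3+(aq), so Q = [Al3+(aq)]^2 / [Cu2+(aq)]^3.
Solving for the unknown gives log [Al3+(aq)] = −2.108, so [Al3+(aq)] ≈ 0.0078 M.

0.0078 M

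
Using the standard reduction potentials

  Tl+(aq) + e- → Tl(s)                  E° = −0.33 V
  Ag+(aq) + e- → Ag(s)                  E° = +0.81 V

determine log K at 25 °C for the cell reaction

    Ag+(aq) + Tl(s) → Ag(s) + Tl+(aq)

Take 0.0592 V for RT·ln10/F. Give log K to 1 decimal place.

The Ag⁺/Ag couple is reduced (cathode); E°cell = +0.81 − (−0.33) = +1.14 V with n = 1.
At equilibrium E = 0, so log K = nE°cell / 0.0592 = (1)(+1.14) / 0.0592 = 19.3.

log K = 19.3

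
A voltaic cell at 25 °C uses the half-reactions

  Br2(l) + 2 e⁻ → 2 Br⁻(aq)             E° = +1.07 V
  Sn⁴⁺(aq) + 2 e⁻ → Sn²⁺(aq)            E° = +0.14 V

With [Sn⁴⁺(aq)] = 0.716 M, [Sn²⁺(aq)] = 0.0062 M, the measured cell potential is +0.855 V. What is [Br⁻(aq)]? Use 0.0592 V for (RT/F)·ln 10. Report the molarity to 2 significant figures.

1.7 M

The Br₂/Br⁻ couple has the larger reduction potential, so it is the cathode: E°cell = +1.07 − (+0.14) = +0.93 V and n = 2.
Rearranging E = E° − (0.0592/n)·log Q gives log Q = 2(+0.93 − (+0.855))/0.0592 = 2.534.
The balanced reaction is Br2(l) + Sn²⁺(aq) → 2 Br⁻(aq) + Sn⁴⁺(aq), so Q = ([Br⁻(aq)]^2·[Sn⁴⁺(aq)]) / [Sn²⁺(aq)].
Substituting the known concentrations and solving, log [Br⁻(aq)] = 0.236 and [Br⁻(aq)] = 1.7 M.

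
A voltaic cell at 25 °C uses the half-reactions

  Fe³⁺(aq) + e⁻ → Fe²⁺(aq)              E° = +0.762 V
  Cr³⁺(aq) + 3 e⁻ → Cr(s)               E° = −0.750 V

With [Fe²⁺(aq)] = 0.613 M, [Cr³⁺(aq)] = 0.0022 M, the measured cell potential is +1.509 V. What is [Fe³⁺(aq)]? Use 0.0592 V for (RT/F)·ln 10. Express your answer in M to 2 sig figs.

0.071 M

The Fe³⁺/Fe²⁺ couple has the larger reduction potential, so it is the cathode: E°cell = +0.762 − (−0.750) = +1.512 V and n = 3.
Since E = E° − (0.0592/n)·log Q, log Q = n(E° − E)/0.0592 = 0.152.
For 3 Fe³⁺(aq) + Cr(s) → 3 Fe²⁺(aq) + Cr³⁺(aq), the reaction quotient is Q = ([Fe²⁺(aq)]^3·[Cr³⁺(aq)]) / [Fe³⁺(aq)]^3.
Substituting the known concentrations and solving, log [Fe³⁺(aq)] = −1.149 and [Fe³⁺(aq)] = 0.071 M.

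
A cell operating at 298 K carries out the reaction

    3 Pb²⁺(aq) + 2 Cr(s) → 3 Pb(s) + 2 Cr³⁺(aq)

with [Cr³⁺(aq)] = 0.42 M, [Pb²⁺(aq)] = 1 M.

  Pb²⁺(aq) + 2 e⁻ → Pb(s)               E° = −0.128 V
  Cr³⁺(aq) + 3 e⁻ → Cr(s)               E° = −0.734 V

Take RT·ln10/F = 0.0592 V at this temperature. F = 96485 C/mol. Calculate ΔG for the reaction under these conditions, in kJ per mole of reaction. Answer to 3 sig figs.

The standard cell potential is −0.128 − (−0.734) = +0.606 V, with n = 6 electrons in the balanced equation.
Here Q = [Cr³⁺(aq)]^2 / [Pb²⁺(aq)]^3 = 0.176 (log Q = −0.754), giving E = +0.606 − (0.0592/6)·(−0.754) = +0.6134 V.
ΔG = −nFE = −(6)(96485)(+0.6134) J/mol = −355 kJ/mol.

−355 kJ/mol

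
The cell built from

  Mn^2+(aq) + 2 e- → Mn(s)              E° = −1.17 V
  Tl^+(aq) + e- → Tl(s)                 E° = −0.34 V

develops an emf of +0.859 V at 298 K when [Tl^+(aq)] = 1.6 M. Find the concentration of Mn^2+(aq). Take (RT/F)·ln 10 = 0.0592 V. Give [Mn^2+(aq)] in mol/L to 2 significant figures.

Tl⁺/Tl is the cathode (higher E°); E°cell = −0.34 − (−1.17) = +0.83 V with n = 2.
Rearranging E = E° − (0.0592/n)·log Q gives log Q = 2(+0.83 − (+0.859))/0.0592 = −0.980.
For 2 Tl^+(aq) + Mn(s) → 2 Tl(s) + Mn^2+(aq), the reaction quotient is Q = [Mn^2+(aq)] / [Tl^+(aq)]^2.
Substituting the known concentrations and solving, log [Mn^2+(aq)] = −0.572 and [Mn^2+(aq)] = 0.27 M.

0.27 M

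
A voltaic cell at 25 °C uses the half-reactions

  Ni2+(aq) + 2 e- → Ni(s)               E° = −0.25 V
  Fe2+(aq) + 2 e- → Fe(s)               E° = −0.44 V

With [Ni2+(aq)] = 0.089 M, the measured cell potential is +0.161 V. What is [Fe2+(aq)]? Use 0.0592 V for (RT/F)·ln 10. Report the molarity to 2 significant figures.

0.85 M

The Ni²⁺/Ni couple has the larger reduction potential, so it is the cathode: E°cell = −0.25 − (−0.44) = +0.19 V and n = 2.
Since E = E° − (0.0592/n)·log Q, log Q = n(E° − E)/0.0592 = 0.980.
The balanced reaction is Ni2+(aq) + Fe(s) → Ni(s) + Fe2+(aq), so Q = [Fe2+(aq)] / [Ni2+(aq)].
Solving for the unknown gives log [Fe2+(aq)] = −0.071, so [Fe2+(aq)] ≈ 0.85 M.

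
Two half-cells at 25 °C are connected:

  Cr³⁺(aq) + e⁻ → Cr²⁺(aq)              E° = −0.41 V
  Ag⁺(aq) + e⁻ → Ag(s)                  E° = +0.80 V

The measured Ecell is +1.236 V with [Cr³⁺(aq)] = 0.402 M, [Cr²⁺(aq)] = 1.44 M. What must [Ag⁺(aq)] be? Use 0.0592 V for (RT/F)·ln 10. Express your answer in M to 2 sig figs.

Ag⁺/Ag is the cathode (higher E°); E°cell = +0.80 − (−0.41) = +1.21 V with n = 1.
Rearranging E = E° − (0.0592/n)·log Q gives log Q = 1(+1.21 − (+1.236))/0.0592 = −0.439.
For Ag⁺(aq) + Cr²⁺(aq) → Ag(s) + Cr³⁺(aq), the reaction quotient is Q = [Cr³⁺(aq)] / ([Ag⁺(aq)]·[Cr²⁺(aq)]).
Solving for the unknown gives log [Ag⁺(aq)] = −0.115, so [Ag⁺(aq)] ≈ 0.77 M.

0.77 M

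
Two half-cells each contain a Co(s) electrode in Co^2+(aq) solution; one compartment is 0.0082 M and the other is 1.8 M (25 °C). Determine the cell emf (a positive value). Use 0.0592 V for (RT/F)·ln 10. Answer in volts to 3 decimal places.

For a concentration cell E°cell = 0, since both electrodes use the same couple.
The compartment with the higher Co^2+(aq) concentration (1.8 M) acts as the cathode; ions are reduced there and produced at the dilute (0.0082 M) anode.
With n = 2, Ecell = −(0.0592/2)·log([dilute]/[conc]) = −(0.0592/2)·log(0.0082/1.8) = +0.069 V.

0.069 V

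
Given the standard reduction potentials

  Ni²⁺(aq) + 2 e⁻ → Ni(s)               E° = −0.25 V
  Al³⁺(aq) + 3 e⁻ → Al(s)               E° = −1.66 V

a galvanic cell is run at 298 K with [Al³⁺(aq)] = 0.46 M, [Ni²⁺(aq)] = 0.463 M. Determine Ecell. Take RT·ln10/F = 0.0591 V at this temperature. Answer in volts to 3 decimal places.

+1.407 V

Ni²⁺/Ni is reduced (cathode, E° = −0.25 V) and Al³⁺/Al is oxidized (anode).
The standard potential is −0.25 − (−1.66) = +1.41 V and the balanced reaction transfers n = 6 electrons.
Balancing gives 3 Ni²⁺(aq) + 2 Al(s) → 3 Ni(s) + 2 Al³⁺(aq); hence Q = [Al³⁺(aq)]^2 / [Ni²⁺(aq)]^3 = 2.13 (log Q = 0.329).
Applying E = E° − (RT ln10/nF)·log Q gives +1.41 − (0.0591/6)(0.329) = +1.407 V.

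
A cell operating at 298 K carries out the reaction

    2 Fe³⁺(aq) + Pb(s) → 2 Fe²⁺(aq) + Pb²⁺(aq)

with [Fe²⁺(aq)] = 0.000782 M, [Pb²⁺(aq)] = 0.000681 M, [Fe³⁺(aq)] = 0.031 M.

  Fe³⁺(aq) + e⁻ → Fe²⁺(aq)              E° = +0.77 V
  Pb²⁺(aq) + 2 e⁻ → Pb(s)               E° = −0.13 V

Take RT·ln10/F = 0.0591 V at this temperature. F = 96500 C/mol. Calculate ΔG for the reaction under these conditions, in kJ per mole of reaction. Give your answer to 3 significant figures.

−210 kJ/mol

E°cell = +0.77 − (−0.13) = +0.90 V; the balanced reaction transfers n = 2 electrons.
The reaction quotient is ([Fe²⁺(aq)]^2·[Pb²⁺(aq)]) / [Fe³⁺(aq)]^2 = 4.33×10^−7; by Nernst, E = +0.90 − (0.0591/2)(−6.363) = +1.0880 V.
Then ΔG = −nFE = −2 × 96500 × +1.0880 J/mol = −210 kJ/mol.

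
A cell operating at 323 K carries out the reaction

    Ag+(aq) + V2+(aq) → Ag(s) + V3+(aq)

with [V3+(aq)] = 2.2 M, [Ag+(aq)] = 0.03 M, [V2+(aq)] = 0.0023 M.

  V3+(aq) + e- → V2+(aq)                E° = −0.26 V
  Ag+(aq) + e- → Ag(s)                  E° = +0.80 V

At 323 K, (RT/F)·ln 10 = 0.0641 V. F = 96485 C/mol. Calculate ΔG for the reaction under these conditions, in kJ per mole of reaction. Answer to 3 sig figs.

−74.4 kJ/mol

The standard cell potential is +0.80 − (−0.26) = +1.06 V, with n = 1 electron in the balanced equation.
Q = [V3+(aq)] / ([Ag+(aq)]·[V2+(aq)]) = 3.19×10^4, so log Q = 4.504 and E = +1.06 − (0.0641/1)(4.504) = +0.7713 V.
ΔG = −nFE = −(1)(96485)(+0.7713) J/mol = −74.4 kJ/mol.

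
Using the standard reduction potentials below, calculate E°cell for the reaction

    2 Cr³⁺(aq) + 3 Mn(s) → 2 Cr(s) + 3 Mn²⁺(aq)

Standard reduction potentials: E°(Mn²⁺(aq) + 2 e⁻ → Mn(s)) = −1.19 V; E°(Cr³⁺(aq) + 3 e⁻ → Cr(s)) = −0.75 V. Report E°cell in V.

In the reaction as written, Cr³⁺(aq) is reduced (cathode) and Mn²⁺(aq) is produced by oxidation at the anode.
E°cell = E°(cathode) − E°(anode) = −0.75 − (−1.19) = +0.44 V.

+0.44 V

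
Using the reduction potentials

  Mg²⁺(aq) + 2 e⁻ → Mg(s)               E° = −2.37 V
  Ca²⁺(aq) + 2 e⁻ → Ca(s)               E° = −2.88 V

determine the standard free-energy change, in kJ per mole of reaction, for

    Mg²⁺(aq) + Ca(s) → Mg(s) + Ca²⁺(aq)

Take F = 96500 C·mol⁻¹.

In the reaction as written Mg²⁺(aq) is reduced, so the Mg²⁺/Mg couple is the cathode and Ca²⁺/Ca is the anode.
E°cell = −2.37 − (−2.88) = +0.51 V; balancing electrons gives n = 2.
ΔG° = −nFE°cell = −(2)(96500)(+0.51) J/mol = −98.4 kJ/mol.

−98.4 kJ/mol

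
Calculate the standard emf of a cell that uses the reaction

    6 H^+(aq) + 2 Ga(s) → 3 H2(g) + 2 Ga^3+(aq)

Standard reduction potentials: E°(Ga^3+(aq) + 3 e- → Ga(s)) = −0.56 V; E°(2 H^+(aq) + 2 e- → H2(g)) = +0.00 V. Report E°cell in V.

+0.56 V

H^+(aq) gains electrons, so the 2H⁺/H₂ couple is the cathode; the Ga³⁺/Ga couple is the anode.
E°cell = E°(cathode) − E°(anode) = +0.00 − (−0.56) = +0.56 V.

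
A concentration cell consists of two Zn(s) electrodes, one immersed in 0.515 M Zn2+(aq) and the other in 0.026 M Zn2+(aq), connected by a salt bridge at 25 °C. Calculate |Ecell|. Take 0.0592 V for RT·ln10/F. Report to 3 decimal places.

For a concentration cell E°cell = 0, since both electrodes use the same couple.
The compartment with the higher Zn2+(aq) concentration (0.515 M) acts as the cathode; ions are reduced there and produced at the dilute (0.026 M) anode.
With n = 2, Ecell = −(0.0592/2)·log([dilute]/[conc]) = −(0.0592/2)·log(0.026/0.515) = +0.038 V.

0.038 V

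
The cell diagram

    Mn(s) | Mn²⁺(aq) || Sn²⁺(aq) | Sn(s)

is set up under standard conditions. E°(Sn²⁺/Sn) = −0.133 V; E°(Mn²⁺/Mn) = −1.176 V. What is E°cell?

+1.043 V

By convention the left-hand electrode in cell notation is the anode (oxidation) and the right-hand electrode is the cathode (reduction).
E°cell = E°(right) − E°(left) = −0.133 − (−1.176) = +1.043 V.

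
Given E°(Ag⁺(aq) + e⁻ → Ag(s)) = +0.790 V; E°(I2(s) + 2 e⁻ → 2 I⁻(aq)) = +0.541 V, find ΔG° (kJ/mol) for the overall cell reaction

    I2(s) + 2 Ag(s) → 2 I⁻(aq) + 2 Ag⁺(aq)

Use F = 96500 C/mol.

In the reaction as written I2(s) is reduced, so the I₂/I⁻ couple is the cathode and Ag⁺/Ag is the anode.
E°cell = +0.541 − (+0.790) = −0.249 V; balancing electrons gives n = 2.
ΔG° = −nFE°cell = −(2)(96500)(−0.249) J/mol = +48.1 kJ/mol.

+48.1 kJ/mol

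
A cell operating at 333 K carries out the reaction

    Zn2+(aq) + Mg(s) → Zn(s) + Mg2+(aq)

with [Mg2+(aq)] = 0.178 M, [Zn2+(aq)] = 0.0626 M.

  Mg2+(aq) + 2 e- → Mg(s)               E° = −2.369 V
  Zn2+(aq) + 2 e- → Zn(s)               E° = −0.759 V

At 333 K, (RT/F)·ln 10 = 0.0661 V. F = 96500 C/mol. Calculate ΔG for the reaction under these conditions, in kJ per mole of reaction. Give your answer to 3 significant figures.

E°cell = −0.759 − (−2.369) = +1.610 V; the balanced reaction transfers n = 2 electrons.
Q = [Mg2+(aq)] / [Zn2+(aq)] = 2.84, so log Q = 0.454 and E = +1.610 − (0.0661/2)(0.454) = +1.5950 V.
Finally ΔG = −nFE = −(2)(96500 C/mol)(+1.5950 V) = −308 kJ/mol.

−308 kJ/mol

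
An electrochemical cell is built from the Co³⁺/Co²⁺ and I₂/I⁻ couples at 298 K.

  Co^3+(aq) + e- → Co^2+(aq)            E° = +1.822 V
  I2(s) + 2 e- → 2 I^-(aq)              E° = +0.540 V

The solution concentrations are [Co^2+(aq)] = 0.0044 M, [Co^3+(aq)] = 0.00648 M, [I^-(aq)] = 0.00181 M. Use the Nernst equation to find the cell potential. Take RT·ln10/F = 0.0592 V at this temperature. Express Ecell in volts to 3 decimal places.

The Co³⁺/Co²⁺ couple has the more positive E°, so it is the cathode; I₂/I⁻ is the anode.
The standard potential is +1.822 − (+0.540) = +1.282 V and the balanced reaction transfers n = 2 electrons.
The balanced reaction is 2 Co^3+(aq) + 2 I^-(aq) → 2 Co^2+(aq) + I2(s), so Q = [Co^2+(aq)]^2 / ([Co^3+(aq)]^2·[I^-(aq)]^2) = 1.41×10^5 and log Q = 5.148.
Applying E = E° − (RT ln10/nF)·log Q gives +1.282 − (0.0592/2)(5.148) = +1.130 V.

+1.130 V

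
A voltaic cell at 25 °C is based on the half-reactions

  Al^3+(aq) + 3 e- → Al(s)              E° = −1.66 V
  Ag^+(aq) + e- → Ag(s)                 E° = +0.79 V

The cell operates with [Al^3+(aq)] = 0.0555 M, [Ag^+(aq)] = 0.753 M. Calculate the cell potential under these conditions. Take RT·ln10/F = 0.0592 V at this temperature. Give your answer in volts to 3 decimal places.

Since E°(Ag⁺/Ag) > E°(Al³⁺/Al), Ag⁺/Ag serves as the cathode.
E°cell = +0.79 − (−1.66) = +2.45 V, with n = 3 electrons transferred.
The balanced reaction is 3 Ag^+(aq) + Al(s) → 3 Ag(s) + Al^3+(aq), so Q = [Al^3+(aq)] / [Ag^+(aq)]^3 = 0.13 and log Q = −0.886.
By the Nernst equation, E = +2.45 − (0.0592/3)·(−0.886) = +2.467 V.

+2.467 V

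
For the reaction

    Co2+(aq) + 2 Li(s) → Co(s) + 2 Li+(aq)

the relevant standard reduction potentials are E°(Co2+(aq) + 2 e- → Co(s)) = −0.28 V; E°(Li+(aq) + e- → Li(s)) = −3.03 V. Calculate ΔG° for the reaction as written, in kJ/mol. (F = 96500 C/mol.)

In the reaction as written Co2+(aq) is reduced, so the Co²⁺/Co couple is the cathode and Li⁺/Li is the anode.
E°cell = −0.28 − (−3.03) = +2.75 V; balancing electrons gives n = 2.
ΔG° = −nFE°cell = −(2)(96500)(+2.75) J/mol = −531 kJ/mol.

−531 kJ/mol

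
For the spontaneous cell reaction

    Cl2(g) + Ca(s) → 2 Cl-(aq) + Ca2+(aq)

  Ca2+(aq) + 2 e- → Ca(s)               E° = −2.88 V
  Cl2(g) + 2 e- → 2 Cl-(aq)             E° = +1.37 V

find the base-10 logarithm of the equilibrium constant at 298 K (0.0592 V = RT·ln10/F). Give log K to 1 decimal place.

The Cl₂/Cl⁻ couple is reduced (cathode); E°cell = +1.37 − (−2.88) = +4.25 V with n = 2.
At equilibrium E = 0, so log K = nE°cell / 0.0592 = (2)(+4.25) / 0.0592 = 143.6.

log K = 143.6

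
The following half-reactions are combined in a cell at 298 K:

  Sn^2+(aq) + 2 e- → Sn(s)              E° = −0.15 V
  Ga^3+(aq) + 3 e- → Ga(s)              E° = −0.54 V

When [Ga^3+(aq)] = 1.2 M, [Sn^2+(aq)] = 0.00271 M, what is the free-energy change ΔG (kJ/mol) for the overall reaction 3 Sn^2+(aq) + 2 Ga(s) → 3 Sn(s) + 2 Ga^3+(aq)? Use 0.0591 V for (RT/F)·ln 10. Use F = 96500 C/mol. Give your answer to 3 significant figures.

−181 kJ/mol

The standard cell potential is −0.15 − (−0.54) = +0.39 V, with n = 6 electrons in the balanced equation.
The reaction quotient is [Ga^3+(aq)]^2 / [Sn^2+(aq)]^3 = 7.24×10^7; by Nernst, E = +0.39 − (0.0591/6)(7.859) = +0.3126 V.
Finally ΔG = −nFE = −(6)(96500 C/mol)(+0.3126 V) = −181 kJ/mol.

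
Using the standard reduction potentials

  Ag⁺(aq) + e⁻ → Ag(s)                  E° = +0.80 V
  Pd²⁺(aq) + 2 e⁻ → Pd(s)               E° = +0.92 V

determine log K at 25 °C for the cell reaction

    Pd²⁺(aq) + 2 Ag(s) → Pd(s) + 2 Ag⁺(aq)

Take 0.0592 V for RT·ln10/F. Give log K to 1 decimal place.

log K = 4.1

The Pd²⁺/Pd couple is reduced (cathode); E°cell = +0.92 − (+0.80) = +0.12 V with n = 2.
At equilibrium E = 0, so log K = nE°cell / 0.0592 = (2)(+0.12) / 0.0592 = 4.1.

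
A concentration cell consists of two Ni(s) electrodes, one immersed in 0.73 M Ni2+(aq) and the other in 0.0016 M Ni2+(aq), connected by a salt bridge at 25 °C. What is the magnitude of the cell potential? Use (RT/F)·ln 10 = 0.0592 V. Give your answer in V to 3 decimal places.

For a concentration cell E°cell = 0, since both electrodes use the same couple.
The compartment with the higher Ni2+(aq) concentration (0.73 M) acts as the cathode; ions are reduced there and produced at the dilute (0.0016 M) anode.
With n = 2, Ecell = −(0.0592/2)·log([dilute]/[conc]) = −(0.0592/2)·log(0.0016/0.73) = +0.079 V.

0.079 V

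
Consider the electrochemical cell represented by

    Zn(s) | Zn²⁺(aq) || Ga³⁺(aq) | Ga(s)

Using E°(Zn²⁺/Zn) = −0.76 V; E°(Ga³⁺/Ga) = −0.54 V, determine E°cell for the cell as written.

+0.22 V

By convention the left-hand electrode in cell notation is the anode (oxidation) and the right-hand electrode is the cathode (reduction).
E°cell = E°(right) − E°(left) = −0.54 − (−0.76) = +0.22 V.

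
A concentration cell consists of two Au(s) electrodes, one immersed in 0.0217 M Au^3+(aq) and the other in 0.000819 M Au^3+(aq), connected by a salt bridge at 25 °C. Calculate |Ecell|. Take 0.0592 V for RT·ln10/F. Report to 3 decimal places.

For a concentration cell E°cell = 0, since both electrodes use the same couple.
The compartment with the higher Au^3+(aq) concentration (0.0217 M) acts as the cathode; ions are reduced there and produced at the dilute (0.000819 M) anode.
With n = 3, Ecell = −(0.0592/3)·log([dilute]/[conc]) = −(0.0592/3)·log(0.000819/0.0217) = +0.028 V.

0.028 V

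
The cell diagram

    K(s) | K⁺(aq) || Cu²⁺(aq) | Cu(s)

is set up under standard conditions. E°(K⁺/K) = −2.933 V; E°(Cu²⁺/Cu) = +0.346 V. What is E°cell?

By convention the left-hand electrode in cell notation is the anode (oxidation) and the right-hand electrode is the cathode (reduction).
E°cell = E°(right) − E°(left) = +0.346 − (−2.933) = +3.279 V.

+3.279 V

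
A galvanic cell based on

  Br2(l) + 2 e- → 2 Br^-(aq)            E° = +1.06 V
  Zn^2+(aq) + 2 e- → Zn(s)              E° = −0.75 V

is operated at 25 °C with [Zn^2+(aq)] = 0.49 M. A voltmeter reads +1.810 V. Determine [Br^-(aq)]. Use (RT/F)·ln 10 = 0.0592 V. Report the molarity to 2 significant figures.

The Br₂/Br⁻ couple has the larger reduction potential, so it is the cathode: E°cell = +1.06 − (−0.75) = +1.81 V and n = 2.
Rearranging E = E° − (0.0592/n)·log Q gives log Q = 2(+1.81 − (+1.810))/0.0592 = 0.000.
For Br2(l) + Zn(s) → 2 Br^-(aq) + Zn^2+(aq), the reaction quotient is Q = [Br^-(aq)]^2·[Zn^2+(aq)].
Isolating [Br^-(aq)] in Q = 10^{0.000} yields log [Br^-(aq)] = 0.155, i.e. 1.4 M.

1.4 M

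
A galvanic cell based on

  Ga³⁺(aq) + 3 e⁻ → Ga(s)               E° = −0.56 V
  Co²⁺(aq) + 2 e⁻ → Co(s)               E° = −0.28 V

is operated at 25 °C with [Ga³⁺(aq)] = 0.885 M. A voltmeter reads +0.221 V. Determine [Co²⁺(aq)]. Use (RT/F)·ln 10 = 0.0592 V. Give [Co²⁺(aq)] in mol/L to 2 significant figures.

The Co²⁺/Co couple has the larger reduction potential, so it is the cathode: E°cell = −0.28 − (−0.56) = +0.28 V and n = 6.
Rearranging E = E° − (0.0592/n)·log Q gives log Q = 6(+0.28 − (+0.221))/0.0592 = 5.980.
For 3 Co²⁺(aq) + 2 Ga(s) → 3 Co(s) + 2 Ga³⁺(aq), the reaction quotient is Q = [Ga³⁺(aq)]^2 / [Co²⁺(aq)]^3.
Substituting the known concentrations and solving, log [Co²⁺(aq)] = −2.029 and [Co²⁺(aq)] = 0.0094 M.

0.0094 M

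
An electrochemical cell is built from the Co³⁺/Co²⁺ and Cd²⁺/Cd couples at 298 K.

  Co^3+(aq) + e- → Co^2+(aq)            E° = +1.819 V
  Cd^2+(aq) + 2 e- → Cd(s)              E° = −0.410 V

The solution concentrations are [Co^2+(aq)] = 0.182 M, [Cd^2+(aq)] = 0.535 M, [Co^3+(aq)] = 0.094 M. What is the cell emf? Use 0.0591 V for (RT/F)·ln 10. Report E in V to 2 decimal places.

The Co³⁺/Co²⁺ couple has the more positive E°, so it is the cathode; Cd²⁺/Cd is the anode.
E°cell = E°cat − E°an = +1.819 − (−0.410) = +2.229 V; n = 2.
Balancing gives 2 Co^3+(aq) + Cd(s) → 2 Co^2+(aq) + Cd^2+(aq); hence Q = ([Co^2+(aq)]^2·[Cd^2+(aq)]) / [Co^3+(aq)]^2 = 2.01 (log Q = 0.302).
Applying E = E° − (RT ln10/nF)·log Q gives +2.229 − (0.0591/2)(0.302) = +2.22 V.

+2.22 V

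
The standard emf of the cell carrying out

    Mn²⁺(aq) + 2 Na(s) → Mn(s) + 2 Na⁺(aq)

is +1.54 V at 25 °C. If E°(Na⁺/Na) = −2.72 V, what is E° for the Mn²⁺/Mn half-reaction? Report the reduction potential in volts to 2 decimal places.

−1.18 V

In the reaction as written the Mn²⁺/Mn couple is reduced (cathode) and Na⁺/Na is oxidized (anode), so E°cell = E°(Mn²⁺/Mn) − E°(Na⁺/Na).
E°(Mn²⁺/Mn) = E°cell + E°(anode) = +1.54 + (−2.72) = −1.18 V.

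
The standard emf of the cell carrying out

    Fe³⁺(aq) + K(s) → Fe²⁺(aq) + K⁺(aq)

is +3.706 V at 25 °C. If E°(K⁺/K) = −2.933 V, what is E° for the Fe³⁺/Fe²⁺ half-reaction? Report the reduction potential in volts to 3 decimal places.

+0.773 V

In the reaction as written the Fe³⁺/Fe²⁺ couple is reduced (cathode) and K⁺/K is oxidized (anode), so E°cell = E°(Fe³⁺/Fe²⁺) − E°(K⁺/K).
E°(Fe³⁺/Fe²⁺) = E°cell + E°(anode) = +3.706 + (−2.933) = +0.773 V.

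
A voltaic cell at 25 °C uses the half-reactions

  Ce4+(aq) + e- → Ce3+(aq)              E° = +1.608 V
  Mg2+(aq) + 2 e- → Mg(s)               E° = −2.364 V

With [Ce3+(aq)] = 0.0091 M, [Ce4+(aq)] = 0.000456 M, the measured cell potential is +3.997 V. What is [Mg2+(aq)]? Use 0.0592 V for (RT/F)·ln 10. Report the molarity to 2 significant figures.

0.00036 M

The Ce⁴⁺/Ce³⁺ couple has the larger reduction potential, so it is the cathode: E°cell = +1.608 − (−2.364) = +3.972 V and n = 2.
Rearranging E = E° − (0.0592/n)·log Q gives log Q = 2(+3.972 − (+3.997))/0.0592 = −0.845.
For 2 Ce4+(aq) + Mg(s) → 2 Ce3+(aq) + Mg2+(aq), the reaction quotient is Q = ([Ce3+(aq)]^2·[Mg2+(aq)]) / [Ce4+(aq)]^2.
Isolating [Mg2+(aq)] in Q = 10^{−0.845} yields log [Mg2+(aq)] = −3.445, i.e. 0.00036 M.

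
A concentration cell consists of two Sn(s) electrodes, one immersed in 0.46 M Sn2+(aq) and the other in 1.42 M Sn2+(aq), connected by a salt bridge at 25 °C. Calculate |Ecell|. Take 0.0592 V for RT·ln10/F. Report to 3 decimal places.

For a concentration cell E°cell = 0, since both electrodes use the same couple.
The compartment with the higher Sn2+(aq) concentration (1.42 M) acts as the cathode; ions are reduced there and produced at the dilute (0.46 M) anode.
With n = 2, Ecell = −(0.0592/2)·log([dilute]/[conc]) = −(0.0592/2)·log(0.46/1.42) = +0.014 V.

0.014 V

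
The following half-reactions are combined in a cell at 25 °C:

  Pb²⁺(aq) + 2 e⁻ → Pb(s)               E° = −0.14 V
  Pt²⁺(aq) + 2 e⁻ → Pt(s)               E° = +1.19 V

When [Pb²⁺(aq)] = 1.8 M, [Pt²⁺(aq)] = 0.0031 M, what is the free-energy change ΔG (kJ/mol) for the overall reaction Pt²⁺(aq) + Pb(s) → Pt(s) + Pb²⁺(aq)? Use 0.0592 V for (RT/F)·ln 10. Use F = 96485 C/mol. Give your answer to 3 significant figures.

With Pt²⁺/Pt reduced at the cathode, E°cell = +1.19 − (−0.14) = +1.33 V and n = 2.
Q = [Pb²⁺(aq)] / [Pt²⁺(aq)] = 581, so log Q = 2.764 and E = +1.33 − (0.0592/2)(2.764) = +1.2482 V.
ΔG = −nFE = −(2)(96485)(+1.2482) J/mol = −241 kJ/mol.

−241 kJ/mol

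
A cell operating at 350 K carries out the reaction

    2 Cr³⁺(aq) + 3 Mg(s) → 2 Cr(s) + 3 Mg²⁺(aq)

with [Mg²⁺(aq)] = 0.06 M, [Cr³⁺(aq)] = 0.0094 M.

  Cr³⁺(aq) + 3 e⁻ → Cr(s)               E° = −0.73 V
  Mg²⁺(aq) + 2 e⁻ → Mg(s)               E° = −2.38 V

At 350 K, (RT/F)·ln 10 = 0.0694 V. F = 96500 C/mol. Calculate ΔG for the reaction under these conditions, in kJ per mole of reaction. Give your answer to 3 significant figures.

−953 kJ/mol

E°cell = −0.73 − (−2.38) = +1.65 V; the balanced reaction transfers n = 6 electrons.
The reaction quotient is [Mg²⁺(aq)]^3 / [Cr³⁺(aq)]^2 = 2.44; by Nernst, E = +1.65 − (0.0694/6)(0.388) = +1.6455 V.
Finally ΔG = −nFE = −(6)(96500 C/mol)(+1.6455 V) = −953 kJ/mol.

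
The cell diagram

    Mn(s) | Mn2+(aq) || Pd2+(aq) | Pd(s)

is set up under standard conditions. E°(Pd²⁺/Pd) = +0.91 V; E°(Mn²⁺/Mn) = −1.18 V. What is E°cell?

+2.09 V

By convention the left-hand electrode in cell notation is the anode (oxidation) and the right-hand electrode is the cathode (reduction).
E°cell = E°(right) − E°(left) = +0.91 − (−1.18) = +2.09 V.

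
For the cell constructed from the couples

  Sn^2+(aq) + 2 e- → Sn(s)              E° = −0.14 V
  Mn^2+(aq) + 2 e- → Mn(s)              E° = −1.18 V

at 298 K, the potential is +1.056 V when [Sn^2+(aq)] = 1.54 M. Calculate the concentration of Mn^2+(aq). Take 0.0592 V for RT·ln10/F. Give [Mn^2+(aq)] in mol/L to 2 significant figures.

Sn²⁺/Sn is the cathode (higher E°); E°cell = −0.14 − (−1.18) = +1.04 V with n = 2.
Since E = E° − (0.0592/n)·log Q, log Q = n(E° − E)/0.0592 = −0.541.
Balancing electrons gives Sn^2+(aq) + Mn(s) → Sn(s) + Mn^2+(aq); thus Q = [Mn^2+(aq)] / [Sn^2+(aq)].
Isolating [Mn^2+(aq)] in Q = 10^{−0.541} yields log [Mn^2+(aq)] = −0.353, i.e. 0.44 M.

0.44 M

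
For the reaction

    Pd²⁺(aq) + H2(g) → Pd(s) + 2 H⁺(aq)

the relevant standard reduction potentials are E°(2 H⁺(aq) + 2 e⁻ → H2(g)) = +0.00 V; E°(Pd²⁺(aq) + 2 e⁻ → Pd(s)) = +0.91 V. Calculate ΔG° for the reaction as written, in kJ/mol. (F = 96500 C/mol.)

In the reaction as written Pd²⁺(aq) is reduced, so the Pd²⁺/Pd couple is the cathode and 2H⁺/H₂ is the anode.
E°cell = +0.91 − (+0.00) = +0.91 V; balancing electrons gives n = 2.
ΔG° = −nFE°cell = −(2)(96500)(+0.91) J/mol = −176 kJ/mol.

−176 kJ/mol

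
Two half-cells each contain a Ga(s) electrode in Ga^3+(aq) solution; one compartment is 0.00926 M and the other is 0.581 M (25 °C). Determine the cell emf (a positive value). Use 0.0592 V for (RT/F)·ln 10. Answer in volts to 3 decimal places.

For a concentration cell E°cell = 0, since both electrodes use the same couple.
The compartment with the higher Ga^3+(aq) concentration (0.581 M) acts as the cathode; ions are reduced there and produced at the dilute (0.00926 M) anode.
With n = 3, Ecell = −(0.0592/3)·log([dilute]/[conc]) = −(0.0592/3)·log(0.00926/0.581) = +0.035 V.

0.035 V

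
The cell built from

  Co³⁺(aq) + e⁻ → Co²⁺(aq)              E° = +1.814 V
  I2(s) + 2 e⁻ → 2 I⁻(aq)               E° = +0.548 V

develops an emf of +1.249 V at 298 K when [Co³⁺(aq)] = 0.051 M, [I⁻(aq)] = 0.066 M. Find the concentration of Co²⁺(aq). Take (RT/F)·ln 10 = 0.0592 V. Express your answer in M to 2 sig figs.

Co³⁺/Co²⁺ is the cathode (higher E°); E°cell = +1.814 − (+0.548) = +1.266 V with n = 2.
Rearranging E = E° − (0.0592/n)·log Q gives log Q = 2(+1.266 − (+1.249))/0.0592 = 0.574.
The balanced reaction is 2 Co³⁺(aq) + 2 I⁻(aq) → 2 Co²⁺(aq) + I2(s), so Q = [Co²⁺(aq)]^2 / ([Co³⁺(aq)]^2·[I⁻(aq)]^2).
Solving for the unknown gives log [Co²⁺(aq)] = −2.186, so [Co²⁺(aq)] ≈ 0.0065 M.

0.0065 M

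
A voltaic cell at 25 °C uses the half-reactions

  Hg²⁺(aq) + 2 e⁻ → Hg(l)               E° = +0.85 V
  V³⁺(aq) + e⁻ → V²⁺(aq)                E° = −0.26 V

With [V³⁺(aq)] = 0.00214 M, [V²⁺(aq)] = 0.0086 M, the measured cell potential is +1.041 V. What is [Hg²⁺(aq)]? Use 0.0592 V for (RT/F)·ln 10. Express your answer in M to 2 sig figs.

The Hg²⁺/Hg couple has the larger reduction potential, so it is the cathode: E°cell = +0.85 − (−0.26) = +1.11 V and n = 2.
Rearranging E = E° − (0.0592/n)·log Q gives log Q = 2(+1.11 − (+1.041))/0.0592 = 2.331.
Balancing electrons gives Hg²⁺(aq) + 2 V²⁺(aq) → Hg(l) + 2 V³⁺(aq); thus Q = [V³⁺(aq)]^2 / ([Hg²⁺(aq)]·[V²⁺(aq)]^2).
Substituting the known concentrations and solving, log [Hg²⁺(aq)] = −3.539 and [Hg²⁺(aq)] = 0.00029 M.

0.00029 M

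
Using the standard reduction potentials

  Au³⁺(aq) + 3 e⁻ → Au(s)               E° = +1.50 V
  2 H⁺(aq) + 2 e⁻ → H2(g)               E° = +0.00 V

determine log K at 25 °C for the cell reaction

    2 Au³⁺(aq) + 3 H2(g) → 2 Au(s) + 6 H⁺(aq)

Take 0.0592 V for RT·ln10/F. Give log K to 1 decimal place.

The Au³⁺/Au couple is reduced (cathode); E°cell = +1.50 − (+0.00) = +1.50 V with n = 6.
At equilibrium E = 0, so log K = nE°cell / 0.0592 = (6)(+1.50) / 0.0592 = 152.0.

log K = 152.0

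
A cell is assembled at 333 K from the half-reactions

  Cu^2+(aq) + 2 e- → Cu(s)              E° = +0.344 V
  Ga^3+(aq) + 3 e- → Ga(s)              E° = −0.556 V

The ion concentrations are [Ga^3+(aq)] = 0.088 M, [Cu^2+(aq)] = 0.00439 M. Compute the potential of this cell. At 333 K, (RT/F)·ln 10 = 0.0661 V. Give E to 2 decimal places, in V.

The Cu²⁺/Cu couple has the more positive E°, so it is the cathode; Ga³⁺/Ga is the anode.
The standard potential is +0.344 − (−0.556) = +0.900 V and the balanced reaction transfers n = 6 electrons.
For the overall reaction 3 Cu^2+(aq) + 2 Ga(s) → 3 Cu(s) + 2 Ga^3+(aq), Q = [Ga^3+(aq)]^2 / [Cu^2+(aq)]^3 = 9.15×10^4, giving log Q = 4.962.
By the Nernst equation, E = +0.900 − (0.0661/6)·(4.962) = +0.85 V.

+0.85 V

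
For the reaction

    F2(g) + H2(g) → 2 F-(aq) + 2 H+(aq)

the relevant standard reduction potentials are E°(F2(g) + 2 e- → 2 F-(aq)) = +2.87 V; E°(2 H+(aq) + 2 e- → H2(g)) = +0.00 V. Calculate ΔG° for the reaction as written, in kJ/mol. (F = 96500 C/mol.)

In the reaction as written F2(g) is reduced, so the F₂/F⁻ couple is the cathode and 2H⁺/H₂ is the anode.
E°cell = +2.87 − (+0.00) = +2.87 V; balancing electrons gives n = 2.
ΔG° = −nFE°cell = −(2)(96500)(+2.87) J/mol = −554 kJ/mol.

−554 kJ/mol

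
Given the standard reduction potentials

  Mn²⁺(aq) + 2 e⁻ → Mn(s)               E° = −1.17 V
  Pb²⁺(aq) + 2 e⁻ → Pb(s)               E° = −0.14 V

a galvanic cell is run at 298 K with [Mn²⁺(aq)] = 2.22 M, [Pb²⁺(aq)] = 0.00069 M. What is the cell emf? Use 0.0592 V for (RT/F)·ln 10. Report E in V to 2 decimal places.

+0.93 V

The Pb²⁺/Pb couple has the more positive E°, so it is the cathode; Mn²⁺/Mn is the anode.
The standard potential is −0.14 − (−1.17) = +1.03 V and the balanced reaction transfers n = 2 electrons.
Balancing gives Pb²⁺(aq) + Mn(s) → Pb(s) + Mn²⁺(aq); hence Q = [Mn²⁺(aq)] / [Pb²⁺(aq)] = 3.22×10^3 (log Q = 3.508).
E = E° − (0.0592/n)·log Q = +1.03 − (0.0592/2)(3.508) = +0.93 V.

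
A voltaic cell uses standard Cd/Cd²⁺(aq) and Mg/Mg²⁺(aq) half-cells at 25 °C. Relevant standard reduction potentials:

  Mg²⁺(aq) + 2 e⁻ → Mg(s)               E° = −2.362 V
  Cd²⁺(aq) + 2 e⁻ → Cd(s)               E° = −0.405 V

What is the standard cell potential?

Of the two couples in this cell, the one with the more positive reduction potential is reduced at the cathode: here that is Cd²⁺/Cd (−0.405 V); Mg²⁺/Mg (−2.362 V) is the anode.
E°cell = E°(cathode) − E°(anode) = −0.405 − (−2.362) = +1.957 V.

+1.957 V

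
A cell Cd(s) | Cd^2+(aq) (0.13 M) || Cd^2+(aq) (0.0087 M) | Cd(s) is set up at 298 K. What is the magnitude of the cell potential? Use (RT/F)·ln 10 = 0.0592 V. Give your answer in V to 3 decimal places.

For a concentration cell E°cell = 0, since both electrodes use the same couple.
The compartment with the higher Cd^2+(aq) concentration (0.13 M) acts as the cathode; ions are reduced there and produced at the dilute (0.0087 M) anode.
With n = 2, Ecell = −(0.0592/2)·log([dilute]/[conc]) = −(0.0592/2)·log(0.0087/0.13) = +0.035 V.

0.035 V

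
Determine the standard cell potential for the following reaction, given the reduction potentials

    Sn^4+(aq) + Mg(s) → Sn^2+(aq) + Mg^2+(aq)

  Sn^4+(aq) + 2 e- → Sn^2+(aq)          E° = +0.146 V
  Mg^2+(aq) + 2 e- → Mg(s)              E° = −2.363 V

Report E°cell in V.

+2.509 V

In the reaction as written, Sn^4+(aq) is reduced (cathode) and Mg^2+(aq) is produced by oxidation at the anode.
E°cell = E°(cathode) − E°(anode) = +0.146 − (−2.363) = +2.509 V.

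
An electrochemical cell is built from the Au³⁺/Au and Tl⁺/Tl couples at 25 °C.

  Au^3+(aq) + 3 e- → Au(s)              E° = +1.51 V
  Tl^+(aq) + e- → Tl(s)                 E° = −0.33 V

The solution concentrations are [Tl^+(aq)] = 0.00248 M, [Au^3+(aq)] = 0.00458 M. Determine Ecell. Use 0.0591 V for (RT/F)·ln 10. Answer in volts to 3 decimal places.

+1.948 V

Since E°(Au³⁺/Au) > E°(Tl⁺/Tl), Au³⁺/Au serves as the cathode.
E°cell = E°cat − E°an = +1.51 − (−0.33) = +1.84 V; n = 3.
Balancing gives Au^3+(aq) + 3 Tl(s) → Au(s) + 3 Tl^+(aq); hence Q = [Tl^+(aq)]^3 / [Au^3+(aq)] = 3.33×10^−6 (log Q = −5.478).
E = E° − (0.0591/n)·log Q = +1.84 − (0.0591/3)(−5.478) = +1.948 V.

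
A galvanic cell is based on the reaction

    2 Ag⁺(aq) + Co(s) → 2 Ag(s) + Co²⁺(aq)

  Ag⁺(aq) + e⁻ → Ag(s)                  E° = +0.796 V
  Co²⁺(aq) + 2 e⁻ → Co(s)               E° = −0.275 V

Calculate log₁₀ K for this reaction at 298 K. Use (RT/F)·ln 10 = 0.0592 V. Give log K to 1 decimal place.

The Ag⁺/Ag couple is reduced (cathode); E°cell = +0.796 − (−0.275) = +1.071 V with n = 2.
At equilibrium E = 0, so log K = nE°cell / 0.0592 = (2)(+1.071) / 0.0592 = 36.2.

log K = 36.2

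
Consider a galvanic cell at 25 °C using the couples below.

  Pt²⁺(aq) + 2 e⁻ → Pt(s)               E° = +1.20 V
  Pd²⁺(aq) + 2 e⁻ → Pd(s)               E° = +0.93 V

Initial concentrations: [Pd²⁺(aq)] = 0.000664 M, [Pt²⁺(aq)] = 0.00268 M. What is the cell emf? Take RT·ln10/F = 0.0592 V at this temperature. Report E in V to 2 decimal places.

+0.29 V

Since E°(Pt²⁺/Pt) > E°(Pd²⁺/Pd), Pt²⁺/Pt serves as the cathode.
E°cell = E°cat − E°an = +1.20 − (+0.93) = +0.27 V; n = 2.
For the overall reaction Pt²⁺(aq) + Pd(s) → Pt(s) + Pd²⁺(aq), Q = [Pd²⁺(aq)] / [Pt²⁺(aq)] = 0.248, giving log Q = −0.606.
By the Nernst equation, E = +0.27 − (0.0592/2)·(−0.606) = +0.29 V.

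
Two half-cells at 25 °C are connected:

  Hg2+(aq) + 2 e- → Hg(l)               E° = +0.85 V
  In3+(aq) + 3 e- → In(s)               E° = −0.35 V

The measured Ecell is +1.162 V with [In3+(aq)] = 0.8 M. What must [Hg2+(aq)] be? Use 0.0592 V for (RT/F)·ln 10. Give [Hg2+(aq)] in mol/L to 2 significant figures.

0.045 M

The Hg²⁺/Hg couple has the larger reduction potential, so it is the cathode: E°cell = +0.85 − (−0.35) = +1.20 V and n = 6.
From the Nernst equation, log Q = n(E° − E)/0.0592 = 6·(+1.20 − (+1.162))/0.0592 = 3.851.
For 3 Hg2+(aq) + 2 In(s) → 3 Hg(l) + 2 In3+(aq), the reaction quotient is Q = [In3+(aq)]^2 / [Hg2+(aq)]^3.
Substituting the known concentrations and solving, log [Hg2+(aq)] = −1.348 and [Hg2+(aq)] = 0.045 M.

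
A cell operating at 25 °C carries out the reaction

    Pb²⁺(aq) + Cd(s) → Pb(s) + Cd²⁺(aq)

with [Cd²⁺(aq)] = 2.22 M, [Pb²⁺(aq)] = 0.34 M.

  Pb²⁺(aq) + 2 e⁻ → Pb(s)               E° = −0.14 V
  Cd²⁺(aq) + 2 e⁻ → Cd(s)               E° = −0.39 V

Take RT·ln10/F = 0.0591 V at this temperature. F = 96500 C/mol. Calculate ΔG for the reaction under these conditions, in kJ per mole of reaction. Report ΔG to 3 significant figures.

E°cell = −0.14 − (−0.39) = +0.25 V; the balanced reaction transfers n = 2 electrons.
Q = [Cd²⁺(aq)] / [Pb²⁺(aq)] = 6.53, so log Q = 0.815 and E = +0.25 − (0.0591/2)(0.815) = +0.2259 V.
Finally ΔG = −nFE = −(2)(96500 C/mol)(+0.2259 V) = −43.6 kJ/mol.

−43.6 kJ/mol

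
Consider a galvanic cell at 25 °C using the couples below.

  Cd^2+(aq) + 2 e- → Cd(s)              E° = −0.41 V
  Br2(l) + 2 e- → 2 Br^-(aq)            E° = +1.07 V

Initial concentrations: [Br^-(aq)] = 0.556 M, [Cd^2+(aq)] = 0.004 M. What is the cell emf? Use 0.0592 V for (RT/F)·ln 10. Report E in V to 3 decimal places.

The Br₂/Br⁻ couple has the more positive E°, so it is the cathode; Cd²⁺/Cd is the anode.
E°cell = +1.07 − (−0.41) = +1.48 V, with n = 2 electrons transferred.
For the overall reaction Br2(l) + Cd(s) → 2 Br^-(aq) + Cd^2+(aq), Q = [Br^-(aq)]^2·[Cd^2+(aq)] = 0.00124, giving log Q = −2.908.
E = E° − (0.0592/n)·log Q = +1.48 − (0.0592/2)(−2.908) = +1.566 V.

+1.566 V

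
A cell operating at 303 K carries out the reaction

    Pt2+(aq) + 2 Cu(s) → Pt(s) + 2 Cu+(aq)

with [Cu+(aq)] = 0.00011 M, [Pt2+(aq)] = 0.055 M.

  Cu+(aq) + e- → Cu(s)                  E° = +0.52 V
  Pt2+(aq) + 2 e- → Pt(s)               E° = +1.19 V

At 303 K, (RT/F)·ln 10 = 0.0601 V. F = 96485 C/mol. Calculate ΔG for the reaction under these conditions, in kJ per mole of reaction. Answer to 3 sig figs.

−168 kJ/mol

With Pt²⁺/Pt reduced at the cathode, E°cell = +1.19 − (+0.52) = +0.67 V and n = 2.
The reaction quotient is [Cu+(aq)]^2 / [Pt2+(aq)] = 2.2×10^−7; by Nernst, E = +0.67 − (0.0601/2)(−6.658) = +0.8701 V.
ΔG = −nFE = −(2)(96485)(+0.8701) J/mol = −168 kJ/mol.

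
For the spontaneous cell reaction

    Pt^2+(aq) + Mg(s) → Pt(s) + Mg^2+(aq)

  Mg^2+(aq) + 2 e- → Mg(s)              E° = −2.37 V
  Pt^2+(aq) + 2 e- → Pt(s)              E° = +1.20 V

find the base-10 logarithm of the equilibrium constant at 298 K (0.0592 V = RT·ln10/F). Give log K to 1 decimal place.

log K = 120.6

The Pt²⁺/Pt couple is reduced (cathode); E°cell = +1.20 − (−2.37) = +3.57 V with n = 2.
At equilibrium E = 0, so log K = nE°cell / 0.0592 = (2)(+3.57) / 0.0592 = 120.6.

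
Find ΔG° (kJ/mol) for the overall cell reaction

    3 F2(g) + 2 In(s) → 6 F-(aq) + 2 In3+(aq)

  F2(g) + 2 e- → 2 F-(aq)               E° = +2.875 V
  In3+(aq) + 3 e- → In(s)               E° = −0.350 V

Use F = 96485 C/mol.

In the reaction as written F2(g) is reduced, so the F₂/F⁻ couple is the cathode and In³⁺/In is the anode.
E°cell = +2.875 − (−0.350) = +3.225 V; balancing electrons gives n = 6.
ΔG° = −nFE°cell = −(6)(96485)(+3.225) J/mol = −1867 kJ/mol.

−1867 kJ/mol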